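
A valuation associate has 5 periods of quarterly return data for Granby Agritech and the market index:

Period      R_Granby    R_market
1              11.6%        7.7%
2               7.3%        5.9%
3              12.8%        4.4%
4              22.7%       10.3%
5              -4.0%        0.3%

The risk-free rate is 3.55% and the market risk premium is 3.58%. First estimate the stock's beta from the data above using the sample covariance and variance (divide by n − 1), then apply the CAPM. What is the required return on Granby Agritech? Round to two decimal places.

12.05%

Mean R_i = (11.6 + 7.3 + 12.8 + 22.7 − 4.0) / 5 = 10.0800%
Mean R_m = (7.7 + 5.9 + 4.4 + 10.3 + 0.3) / 5 = 5.7200%
Σ(R_i − R̄_i)(R_m − R̄_m) = 133.0320  ⇒  Cov = 133.0320 / 4 = 33.2580
Σ(R_m − R̄_m)² = 56.0480  ⇒  Var(R_m) = 56.0480 / 4 = 14.0120
β = Cov / Var(R_m) = 33.2580 / 14.0120 = 2.3735
E(R) = R_f + β × MRP = 3.55% + 2.3735 × 3.58% = 12.05%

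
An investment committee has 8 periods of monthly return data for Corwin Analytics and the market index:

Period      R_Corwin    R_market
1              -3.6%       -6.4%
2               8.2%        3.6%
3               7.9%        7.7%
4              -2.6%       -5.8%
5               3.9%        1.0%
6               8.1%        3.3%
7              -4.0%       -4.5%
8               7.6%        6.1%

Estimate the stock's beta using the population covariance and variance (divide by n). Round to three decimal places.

Mean R_i = (-3.6 + 8.2 + 7.9 − 2.6 + 3.9 + 8.1 − 4.0 + 7.6) / 8 = 3.1875%
Mean R_m = (-6.4 + 3.6 + 7.7 − 5.8 + 1.0 + 3.3 − 4.5 + 6.1) / 8 = 0.6250%
Σ(R_i − R̄_i)(R_m − R̄_m) = 207.5225  ⇒  Cov = 207.5225 / 8 = 25.9403
Σ(R_m − R̄_m)² = 213.0750  ⇒  Var(R_m) = 213.0750 / 8 = 26.6344
β = Cov / Var(R_m) = 25.9403 / 26.6344 = 0.9739

0.974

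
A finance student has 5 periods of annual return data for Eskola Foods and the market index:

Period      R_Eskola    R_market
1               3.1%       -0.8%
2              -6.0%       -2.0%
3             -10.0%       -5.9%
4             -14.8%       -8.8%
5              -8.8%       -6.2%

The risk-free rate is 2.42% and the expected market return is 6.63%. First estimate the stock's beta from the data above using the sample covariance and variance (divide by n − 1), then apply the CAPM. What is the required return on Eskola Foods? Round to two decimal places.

10.28%

Mean R_i = (3.1 − 6.0 − 10.0 − 14.8 − 8.8) / 5 = -7.3000%
Mean R_m = (-0.8 − 2.0 − 5.9 − 8.8 − 6.2) / 5 = -4.7400%
Σ(R_i − R̄_i)(R_m − R̄_m) = 80.3100  ⇒  Cov = 80.3100 / 4 = 20.0775
Σ(R_m − R̄_m)² = 42.9920  ⇒  Var(R_m) = 42.9920 / 4 = 10.7480
β = Cov / Var(R_m) = 20.0775 / 10.7480 = 1.8680
MRP = 6.63% − 2.42% = 4.21%
E(R) = R_f + β × MRP = 2.42% + 1.8680 × 4.21% = 10.28%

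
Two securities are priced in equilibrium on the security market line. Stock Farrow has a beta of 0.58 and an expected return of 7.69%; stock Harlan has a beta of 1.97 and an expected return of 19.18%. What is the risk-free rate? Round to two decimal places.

Both satisfy E(R) = R_f + β·MRP, so the slope of the SML is
MRP = (19.18% − 7.69%) / (1.97 − 0.58) = 11.49% / 1.39 = 8.2662%
R_f = E(R_Farrow) − β_Farrow·MRP = 7.69% − 0.58 × 8.2662% = 2.8956%

2.90%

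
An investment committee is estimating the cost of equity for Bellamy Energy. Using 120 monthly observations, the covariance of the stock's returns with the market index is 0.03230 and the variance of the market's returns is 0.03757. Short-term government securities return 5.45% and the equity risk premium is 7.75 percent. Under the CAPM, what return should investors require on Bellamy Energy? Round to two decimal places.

12.11%

β = Cov(R_i, R_m) / Var(R_m) = 0.03230 / 0.03757 = 0.8597
E(R) = R_f + β × MRP = 5.45% + 0.8597 × 7.75% = 12.11%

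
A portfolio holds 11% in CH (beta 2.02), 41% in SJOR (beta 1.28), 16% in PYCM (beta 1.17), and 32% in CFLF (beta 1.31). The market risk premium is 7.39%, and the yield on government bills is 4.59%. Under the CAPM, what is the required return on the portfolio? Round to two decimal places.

β_P = Σ w_i β_i = 0.11×2.02 + 0.41×1.28 + 0.16×1.17 + 0.32×1.31 = 1.3534
E(R_P) = R_f + β_P × MRP = 4.59% + 1.3534 × 7.39% = 14.59%

14.59%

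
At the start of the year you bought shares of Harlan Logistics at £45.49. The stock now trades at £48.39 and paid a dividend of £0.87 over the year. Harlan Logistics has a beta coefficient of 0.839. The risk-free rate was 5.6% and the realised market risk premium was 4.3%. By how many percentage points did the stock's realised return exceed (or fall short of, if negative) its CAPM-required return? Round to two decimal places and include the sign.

-0.92%

Realised HPR = (P1 + D1 − P0) / P0 = (48.39 + 0.87 − 45.49) / 45.49 = 3.77 / 45.49 = 8.2875%
CAPM required = R_f + β·MRP = 5.6% + 0.839 × 4.3% = 9.2077%
α = realised − required = 8.2875% − 9.2077% = -0.92%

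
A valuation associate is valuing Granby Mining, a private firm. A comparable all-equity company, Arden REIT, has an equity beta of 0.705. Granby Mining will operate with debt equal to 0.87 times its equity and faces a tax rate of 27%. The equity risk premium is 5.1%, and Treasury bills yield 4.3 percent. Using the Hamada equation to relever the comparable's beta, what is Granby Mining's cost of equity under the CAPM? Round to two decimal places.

10.18%

β_L = β_U × [1 + (1 − t)(D/E)] = 0.705 × [1 + (1 − 0.27) × 0.87]
    = 0.705 × [1 + 0.73 × 0.87] = 0.705 × 1.6351 = 1.1527
E(R) = R_f + β_L × MRP = 4.3% + 1.1527 × 5.1% = 10.18%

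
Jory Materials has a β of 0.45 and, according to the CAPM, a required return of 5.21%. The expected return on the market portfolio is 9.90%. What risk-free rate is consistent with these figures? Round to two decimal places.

E(R) = R_f + β(E(R_m) − R_f) = R_f(1 − β) + β·E(R_m)
5.21% = R_f × (1 − 0.45) + 0.45 × 9.90%
5.21% = R_f × 0.55 + 4.4550%
R_f = (5.21% − 4.4550%) / 0.55 = 1.37%

1.37%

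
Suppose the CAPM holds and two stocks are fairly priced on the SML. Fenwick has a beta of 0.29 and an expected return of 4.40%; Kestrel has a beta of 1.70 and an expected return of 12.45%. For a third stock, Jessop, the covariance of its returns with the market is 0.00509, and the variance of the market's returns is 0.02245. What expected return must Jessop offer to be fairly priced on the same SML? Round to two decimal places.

MRP = (12.45% − 4.40%) / (1.70 − 0.29) = 5.7092%
R_f = 4.40% − 0.29 × 5.7092% = 2.7443%
β_Jessop = Cov / Var(R_m) = 0.00509 / 0.02245 = 0.2267
E(R_Jessop) = R_f + β × MRP = 2.7443% + 0.2267 × 5.7092% = 4.04%

4.04%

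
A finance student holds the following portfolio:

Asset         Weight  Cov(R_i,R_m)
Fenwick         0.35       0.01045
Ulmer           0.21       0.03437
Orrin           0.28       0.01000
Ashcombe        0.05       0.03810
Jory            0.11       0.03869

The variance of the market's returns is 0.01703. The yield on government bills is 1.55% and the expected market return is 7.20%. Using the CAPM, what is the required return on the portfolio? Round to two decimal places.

8.13%

β_Fenwick = 0.01045 / 0.01703 = 0.6136
β_Ulmer = 0.03437 / 0.01703 = 2.0182
β_Orrin = 0.01000 / 0.01703 = 0.5872
β_Ashcombe = 0.03810 / 0.01703 = 2.2372
β_Jory = 0.03869 / 0.01703 = 2.2719
β_P = Σ w_i β_i = 0.35×0.6136 + 0.21×2.0182 + 0.28×0.5872 + 0.05×2.2372 + 0.11×2.2719 = 1.1648
MRP = 7.20% − 1.55% = 5.65%
E(R_P) = R_f + β_P × MRP = 1.55% + 1.1648 × 5.65% = 8.13%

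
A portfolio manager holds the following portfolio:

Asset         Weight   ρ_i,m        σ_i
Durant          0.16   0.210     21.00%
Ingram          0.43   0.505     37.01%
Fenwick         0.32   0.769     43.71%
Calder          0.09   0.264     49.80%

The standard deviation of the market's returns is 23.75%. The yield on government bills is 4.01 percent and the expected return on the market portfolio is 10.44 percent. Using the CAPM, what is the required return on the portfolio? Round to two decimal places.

β_Durant = 0.210 × 21.00% / 23.75% = 0.1857
β_Ingram = 0.505 × 37.01% / 23.75% = 0.7869
β_Fenwick = 0.769 × 43.71% / 23.75% = 1.4153
β_Calder = 0.264 × 49.80% / 23.75% = 0.5536
β_P = Σ w_i β_i = 0.16×0.1857 + 0.43×0.7869 + 0.32×1.4153 + 0.09×0.5536 = 0.8708
MRP = 10.44% − 4.01% = 6.43%
E(R_P) = R_f + β_P × MRP = 4.01% + 0.8708 × 6.43% = 9.61%

9.61%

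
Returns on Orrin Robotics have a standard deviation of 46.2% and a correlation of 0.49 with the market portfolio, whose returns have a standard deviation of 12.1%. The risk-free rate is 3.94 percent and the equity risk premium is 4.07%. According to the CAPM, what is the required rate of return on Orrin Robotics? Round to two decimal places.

11.55%

β = ρ × σ_i / σ_m = 0.49 × 46.2% / 12.1% = 1.8709
E(R) = 3.94% + 1.8709 × 4.07% = 11.55%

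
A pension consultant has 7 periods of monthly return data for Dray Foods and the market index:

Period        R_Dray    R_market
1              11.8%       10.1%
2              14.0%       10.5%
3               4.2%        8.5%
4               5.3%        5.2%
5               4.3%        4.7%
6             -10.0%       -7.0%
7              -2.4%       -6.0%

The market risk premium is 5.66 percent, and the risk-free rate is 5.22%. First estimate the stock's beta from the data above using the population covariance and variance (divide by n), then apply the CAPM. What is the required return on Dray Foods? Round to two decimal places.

Mean R_i = (11.8 + 14.0 + 4.2 + 5.3 + 4.3 − 10.0 − 2.4) / 7 = 3.8857%
Mean R_m = (10.1 + 10.5 + 8.5 + 5.2 + 4.7 − 7.0 − 6.0) / 7 = 3.7143%
Σ(R_i − R̄_i)(R_m − R̄_m) = 333.0214  ⇒  Cov = 333.0214 / 7 = 47.5745
Σ(R_m − R̄_m)² = 322.0686  ⇒  Var(R_m) = 322.0686 / 7 = 46.0098
β = Cov / Var(R_m) = 47.5745 / 46.0098 = 1.0340
E(R) = R_f + β × MRP = 5.22% + 1.0340 × 5.66% = 11.07%

11.07%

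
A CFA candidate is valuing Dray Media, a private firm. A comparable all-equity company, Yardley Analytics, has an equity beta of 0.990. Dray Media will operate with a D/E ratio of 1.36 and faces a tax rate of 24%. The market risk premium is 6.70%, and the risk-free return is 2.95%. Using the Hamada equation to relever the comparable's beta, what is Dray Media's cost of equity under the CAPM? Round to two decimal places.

β_L = β_U × [1 + (1 − t)(D/E)] = 0.990 × [1 + (1 − 0.24) × 1.36]
    = 0.990 × [1 + 0.76 × 1.36] = 0.990 × 2.0336 = 2.0133
E(R) = R_f + β_L × MRP = 2.95% + 2.0133 × 6.70% = 16.44%

16.44%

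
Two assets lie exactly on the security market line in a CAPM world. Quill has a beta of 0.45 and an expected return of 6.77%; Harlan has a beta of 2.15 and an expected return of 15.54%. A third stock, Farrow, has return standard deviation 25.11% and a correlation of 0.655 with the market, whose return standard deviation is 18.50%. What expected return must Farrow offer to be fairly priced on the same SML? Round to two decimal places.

MRP = (15.54% − 6.77%) / (2.15 − 0.45) = 5.1588%
R_f = 6.77% − 0.45 × 5.1588% = 4.4485%
β_Farrow = ρ·σ_i/σ_m = 0.655 × 25.11 / 18.50 = 0.8890
E(R_Farrow) = R_f + β × MRP = 4.4485% + 0.8890 × 5.1588% = 9.03%

9.03%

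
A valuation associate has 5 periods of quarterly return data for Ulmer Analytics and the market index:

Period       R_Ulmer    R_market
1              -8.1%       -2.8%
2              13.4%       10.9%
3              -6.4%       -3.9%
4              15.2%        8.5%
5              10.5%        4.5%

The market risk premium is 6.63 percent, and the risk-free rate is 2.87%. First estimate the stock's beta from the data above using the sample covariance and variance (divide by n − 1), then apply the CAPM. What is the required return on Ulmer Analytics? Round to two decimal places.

Mean R_i = (-8.1 + 13.4 − 6.4 + 15.2 + 10.5) / 5 = 4.9200%
Mean R_m = (-2.8 + 10.9 − 3.9 + 8.5 + 4.5) / 5 = 3.4400%
Σ(R_i − R̄_i)(R_m − R̄_m) = 285.5260  ⇒  Cov = 285.5260 / 4 = 71.3815
Σ(R_m − R̄_m)² = 175.1920  ⇒  Var(R_m) = 175.1920 / 4 = 43.7980
β = Cov / Var(R_m) = 71.3815 / 43.7980 = 1.6298
E(R) = R_f + β × MRP = 2.87% + 1.6298 × 6.63% = 13.68%

13.68%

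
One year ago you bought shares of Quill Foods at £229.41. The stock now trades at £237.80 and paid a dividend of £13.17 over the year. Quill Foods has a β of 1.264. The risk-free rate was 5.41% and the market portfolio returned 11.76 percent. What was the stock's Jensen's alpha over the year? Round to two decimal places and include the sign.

Realised HPR = (P1 + D1 − P0) / P0 = (237.80 + 13.17 − 229.41) / 229.41 = 21.56 / 229.41 = 9.3980%
MRP = 11.76% − 5.41% = 6.35%
CAPM required = R_f + β·MRP = 5.41% + 1.264 × 6.35% = 13.43640%
α = realised − required = 9.3980% − 13.43640% = -4.04%

-4.04%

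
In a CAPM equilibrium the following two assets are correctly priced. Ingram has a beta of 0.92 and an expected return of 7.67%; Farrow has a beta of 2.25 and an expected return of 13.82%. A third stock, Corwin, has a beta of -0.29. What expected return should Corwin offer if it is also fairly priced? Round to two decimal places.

2.07%

MRP (SML slope) = (13.82% − 7.67%) / (2.25 − 0.92) = 6.15% / 1.33 = 4.6241%
R_f (intercept) = 7.67% − 0.92 × 4.6241% = 3.4158%
E(R_Corwin) = R_f + β × MRP = 3.4158% + -0.29 × 4.6241% = 2.07%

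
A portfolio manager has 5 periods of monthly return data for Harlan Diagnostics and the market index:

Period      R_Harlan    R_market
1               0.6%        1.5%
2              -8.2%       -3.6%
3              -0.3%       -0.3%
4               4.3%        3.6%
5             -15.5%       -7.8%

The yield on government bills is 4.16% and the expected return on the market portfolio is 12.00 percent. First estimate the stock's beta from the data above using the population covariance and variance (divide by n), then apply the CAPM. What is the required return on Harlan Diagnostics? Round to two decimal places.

Mean R_i = (0.6 − 8.2 − 0.3 + 4.3 − 15.5) / 5 = -3.8200%
Mean R_m = (1.5 − 3.6 − 0.3 + 3.6 − 7.8) / 5 = -1.3200%
Σ(R_i − R̄_i)(R_m − R̄_m) = 141.6780  ⇒  Cov = 141.6780 / 5 = 28.3356
Σ(R_m − R̄_m)² = 80.3880  ⇒  Var(R_m) = 80.3880 / 5 = 16.0776
β = Cov / Var(R_m) = 28.3356 / 16.0776 = 1.7624
MRP = 12.00% − 4.16% = 7.84%
E(R) = R_f + β × MRP = 4.16% + 1.7624 × 7.84% = 17.98%

17.98%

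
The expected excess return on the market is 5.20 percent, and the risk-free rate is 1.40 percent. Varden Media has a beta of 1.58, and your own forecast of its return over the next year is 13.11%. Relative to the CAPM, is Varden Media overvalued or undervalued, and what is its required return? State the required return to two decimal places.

Required return = R_f + β·MRP = 1.40% + 1.58 × 5.20% = 9.62%
Forecast 13.11% > required 9.62% → the stock plots above the SML → undervalued.

Undervalued; required return 9.62%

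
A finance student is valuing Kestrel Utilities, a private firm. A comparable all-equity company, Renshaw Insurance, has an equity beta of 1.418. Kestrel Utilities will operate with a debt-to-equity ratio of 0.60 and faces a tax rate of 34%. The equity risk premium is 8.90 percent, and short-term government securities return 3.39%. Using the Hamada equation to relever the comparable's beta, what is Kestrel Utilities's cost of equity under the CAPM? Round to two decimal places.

21.01%

β_L = β_U × [1 + (1 − t)(D/E)] = 1.418 × [1 + (1 − 0.34) × 0.60]
    = 1.418 × [1 + 0.66 × 0.60] = 1.418 × 1.3960 = 1.9795
E(R) = R_f + β_L × MRP = 3.39% + 1.9795 × 8.90% = 21.01%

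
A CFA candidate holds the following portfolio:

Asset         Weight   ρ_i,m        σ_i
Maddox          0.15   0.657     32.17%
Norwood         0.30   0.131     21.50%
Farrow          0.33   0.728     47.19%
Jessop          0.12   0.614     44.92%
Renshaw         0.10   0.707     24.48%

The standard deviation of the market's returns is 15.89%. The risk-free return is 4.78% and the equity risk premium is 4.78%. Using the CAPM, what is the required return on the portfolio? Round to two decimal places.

10.91%

β_Maddox = 0.657 × 32.17% / 15.89% = 1.3301
β_Norwood = 0.131 × 21.50% / 15.89% = 0.1772
β_Farrow = 0.728 × 47.19% / 15.89% = 2.1620
β_Jessop = 0.614 × 44.92% / 15.89% = 1.7357
β_Renshaw = 0.707 × 24.48% / 15.89% = 1.0892
β_P = Σ w_i β_i = 0.15×1.3301 + 0.30×0.1772 + 0.33×2.1620 + 0.12×1.7357 + 0.10×1.0892 = 1.2833
E(R_P) = R_f + β_P × MRP = 4.78% + 1.2833 × 4.78% = 10.91%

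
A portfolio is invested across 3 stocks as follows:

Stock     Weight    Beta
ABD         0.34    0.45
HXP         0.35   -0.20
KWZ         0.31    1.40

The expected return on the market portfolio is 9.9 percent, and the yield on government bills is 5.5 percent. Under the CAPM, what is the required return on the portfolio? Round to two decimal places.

β_P = Σ w_i β_i = 0.34×0.45 + 0.35×-0.20 + 0.31×1.40 = 0.5170
MRP = 9.9% − 5.5% = 4.40%
E(R_P) = R_f + β_P × MRP = 5.5% + 0.5170 × 4.4% = 7.77%

7.77%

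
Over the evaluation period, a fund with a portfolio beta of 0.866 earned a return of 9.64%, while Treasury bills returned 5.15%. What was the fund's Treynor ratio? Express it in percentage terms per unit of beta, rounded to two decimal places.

5.18%

Treynor = (R_P − R_f) / β_P = (9.64% − 5.15%) / 0.8660 = 4.49% / 0.8660 = 5.18%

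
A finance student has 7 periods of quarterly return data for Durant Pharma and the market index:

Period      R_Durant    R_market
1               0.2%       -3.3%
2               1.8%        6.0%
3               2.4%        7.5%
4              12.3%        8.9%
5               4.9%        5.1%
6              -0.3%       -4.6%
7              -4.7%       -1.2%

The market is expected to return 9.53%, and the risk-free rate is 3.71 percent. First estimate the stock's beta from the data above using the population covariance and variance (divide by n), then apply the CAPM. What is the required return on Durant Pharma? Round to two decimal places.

7.73%

Mean R_i = (0.2 + 1.8 + 2.4 + 12.3 + 4.9 − 0.3 − 4.7) / 7 = 2.3714%
Mean R_m = (-3.3 + 6.0 + 7.5 + 8.9 + 5.1 − 4.6 − 1.2) / 7 = 2.6286%
Σ(R_i − R̄_i)(R_m − R̄_m) = 125.9857  ⇒  Cov = 125.9857 / 7 = 17.9980
Σ(R_m − R̄_m)² = 182.5943  ⇒  Var(R_m) = 182.5943 / 7 = 26.0849
β = Cov / Var(R_m) = 17.9980 / 26.0849 = 0.6900
MRP = 9.53% − 3.71% = 5.82%
E(R) = R_f + β × MRP = 3.71% + 0.6900 × 5.82% = 7.73%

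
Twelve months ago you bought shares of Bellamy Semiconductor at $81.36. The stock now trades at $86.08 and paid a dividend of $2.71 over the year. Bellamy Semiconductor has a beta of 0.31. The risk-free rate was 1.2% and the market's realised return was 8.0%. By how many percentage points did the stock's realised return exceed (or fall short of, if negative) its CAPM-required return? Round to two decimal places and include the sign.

+5.82%

Realised HPR = (P1 + D1 − P0) / P0 = (86.08 + 2.71 − 81.36) / 81.36 = 7.43 / 81.36 = 9.1323%
MRP = 8.0% − 1.2% = 6.80%
CAPM required = R_f + β·MRP = 1.2% + 0.31 × 6.8% = 3.3080%
α = realised − required = 9.1323% − 3.3080% = +5.82%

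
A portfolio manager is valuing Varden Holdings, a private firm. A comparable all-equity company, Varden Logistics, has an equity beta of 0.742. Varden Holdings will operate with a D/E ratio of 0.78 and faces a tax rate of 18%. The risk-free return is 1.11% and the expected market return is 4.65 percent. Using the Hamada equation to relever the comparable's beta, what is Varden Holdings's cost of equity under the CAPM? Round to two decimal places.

5.42%

β_L = β_U × [1 + (1 − t)(D/E)] = 0.742 × [1 + (1 − 0.18) × 0.78]
    = 0.742 × [1 + 0.82 × 0.78] = 0.742 × 1.6396 = 1.2166
MRP = 4.65% − 1.11% = 3.54%
E(R) = R_f + β_L × MRP = 1.11% + 1.2166 × 3.54% = 5.42%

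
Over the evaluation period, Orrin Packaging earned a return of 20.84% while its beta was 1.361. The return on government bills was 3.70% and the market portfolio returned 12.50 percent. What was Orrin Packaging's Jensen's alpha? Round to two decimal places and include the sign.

+5.16%

Market excess return = 12.50% − 3.70% = 8.80%
CAPM benchmark = R_f + β(R_m − R_f) = 3.70% + 1.361 × 8.80% = 15.67680%
α = actual − benchmark = 20.84% − 15.67680% = +5.16%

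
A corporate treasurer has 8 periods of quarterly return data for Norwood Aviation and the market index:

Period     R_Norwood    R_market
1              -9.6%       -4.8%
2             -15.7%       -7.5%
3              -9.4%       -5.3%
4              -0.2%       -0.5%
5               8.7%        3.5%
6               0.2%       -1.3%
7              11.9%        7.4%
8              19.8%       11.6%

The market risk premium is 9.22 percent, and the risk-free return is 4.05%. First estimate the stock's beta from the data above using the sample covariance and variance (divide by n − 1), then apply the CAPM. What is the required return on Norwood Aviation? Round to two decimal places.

Mean R_i = (-9.6 − 15.7 − 9.4 − 0.2 + 8.7 + 0.2 + 11.9 + 19.8) / 8 = 0.7125%
Mean R_m = (-4.8 − 7.5 − 5.3 − 0.5 + 3.5 − 1.3 + 7.4 + 11.6) / 8 = 0.3875%
Σ(R_i − R̄_i)(R_m − R̄_m) = 559.4713  ⇒  Cov = 559.4713 / 7 = 79.9245
Σ(R_m − R̄_m)² = 309.6888  ⇒  Var(R_m) = 309.6888 / 7 = 44.2413
β = Cov / Var(R_m) = 79.9245 / 44.2413 = 1.8066
E(R) = R_f + β × MRP = 4.05% + 1.8066 × 9.22% = 20.71%

20.71%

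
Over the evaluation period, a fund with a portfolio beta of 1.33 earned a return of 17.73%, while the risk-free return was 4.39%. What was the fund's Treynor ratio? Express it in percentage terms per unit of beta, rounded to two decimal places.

Treynor = (R_P − R_f) / β_P = (17.73% − 4.39%) / 1.3300 = 13.34% / 1.3300 = 10.03%

10.03%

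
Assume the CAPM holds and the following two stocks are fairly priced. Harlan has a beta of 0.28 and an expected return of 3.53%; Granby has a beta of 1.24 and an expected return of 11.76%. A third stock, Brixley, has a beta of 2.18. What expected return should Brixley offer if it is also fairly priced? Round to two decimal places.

19.82%

MRP (SML slope) = (11.76% − 3.53%) / (1.24 − 0.28) = 8.23% / 0.96 = 8.5729%
R_f (intercept) = 3.53% − 0.28 × 8.5729% = 1.1296%
E(R_Brixley) = R_f + β × MRP = 1.1296% + 2.18 × 8.5729% = 19.82%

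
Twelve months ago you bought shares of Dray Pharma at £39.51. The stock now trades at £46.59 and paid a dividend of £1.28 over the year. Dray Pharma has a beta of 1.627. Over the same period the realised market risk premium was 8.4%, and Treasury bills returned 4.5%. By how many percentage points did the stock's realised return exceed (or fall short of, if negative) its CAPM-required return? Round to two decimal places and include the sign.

+2.99%

Realised HPR = (P1 + D1 − P0) / P0 = (46.59 + 1.28 − 39.51) / 39.51 = 8.36 / 39.51 = 21.1592%
CAPM required = R_f + β·MRP = 4.5% + 1.627 × 8.4% = 18.1668%
α = realised − required = 21.1592% − 18.1668% = +2.99%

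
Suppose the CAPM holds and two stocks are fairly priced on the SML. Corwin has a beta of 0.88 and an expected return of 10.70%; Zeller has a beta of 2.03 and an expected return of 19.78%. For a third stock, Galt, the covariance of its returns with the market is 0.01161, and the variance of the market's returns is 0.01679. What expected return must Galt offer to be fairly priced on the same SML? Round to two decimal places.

9.21%

MRP = (19.78% − 10.70%) / (2.03 − 0.88) = 7.8957%
R_f = 10.70% − 0.88 × 7.8957% = 3.7518%
β_Galt = Cov / Var(R_m) = 0.01161 / 0.01679 = 0.6915
E(R_Galt) = R_f + β × MRP = 3.7518% + 0.6915 × 7.8957% = 9.21%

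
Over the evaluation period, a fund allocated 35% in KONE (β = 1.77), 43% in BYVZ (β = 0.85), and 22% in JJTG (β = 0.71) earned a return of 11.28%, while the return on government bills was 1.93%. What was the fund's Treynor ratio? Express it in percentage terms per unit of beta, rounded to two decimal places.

8.19%

β_P = 0.35×1.77 + 0.43×0.85 + 0.22×0.71 = 1.1412
Treynor = (R_P − R_f) / β_P = (11.28% − 1.93%) / 1.1412 = 9.35% / 1.1412 = 8.19%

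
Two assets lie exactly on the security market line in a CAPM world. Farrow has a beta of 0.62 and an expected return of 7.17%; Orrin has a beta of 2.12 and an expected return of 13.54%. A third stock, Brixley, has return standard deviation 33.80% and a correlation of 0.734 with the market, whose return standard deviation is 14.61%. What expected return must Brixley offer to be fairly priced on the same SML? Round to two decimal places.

MRP = (13.54% − 7.17%) / (2.12 − 0.62) = 4.2467%
R_f = 7.17% − 0.62 × 4.2467% = 4.5370%
β_Brixley = ρ·σ_i/σ_m = 0.734 × 33.80 / 14.61 = 1.6981
E(R_Brixley) = R_f + β × MRP = 4.5370% + 1.6981 × 4.2467% = 11.75%

11.75%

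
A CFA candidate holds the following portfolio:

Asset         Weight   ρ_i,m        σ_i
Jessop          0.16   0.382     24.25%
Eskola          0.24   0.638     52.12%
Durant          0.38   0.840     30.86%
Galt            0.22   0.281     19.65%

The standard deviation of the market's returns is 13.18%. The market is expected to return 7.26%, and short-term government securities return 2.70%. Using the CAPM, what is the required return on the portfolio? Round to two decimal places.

β_Jessop = 0.382 × 24.25% / 13.18% = 0.7028
β_Eskola = 0.638 × 52.12% / 13.18% = 2.5230
β_Durant = 0.840 × 30.86% / 13.18% = 1.9668
β_Galt = 0.281 × 19.65% / 13.18% = 0.4189
β_P = Σ w_i β_i = 0.16×0.7028 + 0.24×2.5230 + 0.38×1.9668 + 0.22×0.4189 = 1.5575
MRP = 7.26% − 2.70% = 4.56%
E(R_P) = R_f + β_P × MRP = 2.70% + 1.5575 × 4.56% = 9.80%

9.80%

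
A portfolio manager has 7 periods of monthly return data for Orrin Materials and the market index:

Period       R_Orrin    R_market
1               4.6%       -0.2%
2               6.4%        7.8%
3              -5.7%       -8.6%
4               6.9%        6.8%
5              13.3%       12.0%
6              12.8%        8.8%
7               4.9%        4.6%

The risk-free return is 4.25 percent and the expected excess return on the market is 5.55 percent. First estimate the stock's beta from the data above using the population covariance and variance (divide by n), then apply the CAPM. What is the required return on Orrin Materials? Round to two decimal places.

Mean R_i = (4.6 + 6.4 − 5.7 + 6.9 + 13.3 + 12.8 + 4.9) / 7 = 6.1714%
Mean R_m = (-0.2 + 7.8 − 8.6 + 6.8 + 12.0 + 8.8 + 4.6) / 7 = 4.4571%
Σ(R_i − R̄_i)(R_m − R̄_m) = 247.1714  ⇒  Cov = 247.1714 / 7 = 35.3102
Σ(R_m − R̄_m)² = 284.6171  ⇒  Var(R_m) = 284.6171 / 7 = 40.6596
β = Cov / Var(R_m) = 35.3102 / 40.6596 = 0.8684
E(R) = R_f + β × MRP = 4.25% + 0.8684 × 5.55% = 9.07%

9.07%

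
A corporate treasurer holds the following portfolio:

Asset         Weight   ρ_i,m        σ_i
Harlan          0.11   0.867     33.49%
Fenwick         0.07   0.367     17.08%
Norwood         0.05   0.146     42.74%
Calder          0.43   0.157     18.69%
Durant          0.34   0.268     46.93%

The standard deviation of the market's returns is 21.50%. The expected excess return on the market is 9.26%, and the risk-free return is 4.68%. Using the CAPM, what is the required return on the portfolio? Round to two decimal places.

β_Harlan = 0.867 × 33.49% / 21.50% = 1.3505
β_Fenwick = 0.367 × 17.08% / 21.50% = 0.2916
β_Norwood = 0.146 × 42.74% / 21.50% = 0.2902
β_Calder = 0.157 × 18.69% / 21.50% = 0.1365
β_Durant = 0.268 × 46.93% / 21.50% = 0.5850
β_P = Σ w_i β_i = 0.11×1.3505 + 0.07×0.2916 + 0.05×0.2902 + 0.43×0.1365 + 0.34×0.5850 = 0.4411
E(R_P) = R_f + β_P × MRP = 4.68% + 0.4411 × 9.26% = 8.76%

8.76%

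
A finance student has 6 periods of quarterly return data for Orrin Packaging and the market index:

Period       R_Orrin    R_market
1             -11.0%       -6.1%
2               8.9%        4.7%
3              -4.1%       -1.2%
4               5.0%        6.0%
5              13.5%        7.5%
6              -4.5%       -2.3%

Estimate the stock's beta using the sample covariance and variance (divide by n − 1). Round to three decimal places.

Mean R_i = (-11.0 + 8.9 − 4.1 + 5.0 + 13.5 − 4.5) / 6 = 1.3000%
Mean R_m = (-6.1 + 4.7 − 1.2 + 6.0 + 7.5 − 2.3) / 6 = 1.4333%
Σ(R_i − R̄_i)(R_m − R̄_m) = 244.2700  ⇒  Cov = 244.2700 / 5 = 48.8540
Σ(R_m − R̄_m)² = 145.9533  ⇒  Var(R_m) = 145.9533 / 5 = 29.1907
β = Cov / Var(R_m) = 48.8540 / 29.1907 = 1.6736

1.674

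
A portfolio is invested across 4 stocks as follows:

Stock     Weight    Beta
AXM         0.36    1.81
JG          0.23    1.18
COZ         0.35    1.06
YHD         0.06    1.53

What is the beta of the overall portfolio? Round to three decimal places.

β_P = Σ w_i β_i = 0.36×1.81 + 0.23×1.18 + 0.35×1.06 + 0.06×1.53 = 1.3858

1.386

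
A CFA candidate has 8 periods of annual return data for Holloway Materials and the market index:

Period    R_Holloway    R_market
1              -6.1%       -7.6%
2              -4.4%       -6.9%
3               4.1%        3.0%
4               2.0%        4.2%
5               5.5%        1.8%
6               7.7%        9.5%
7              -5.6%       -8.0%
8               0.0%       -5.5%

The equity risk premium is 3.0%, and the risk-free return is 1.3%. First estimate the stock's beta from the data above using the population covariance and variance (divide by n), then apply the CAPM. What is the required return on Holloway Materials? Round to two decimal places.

3.53%

Mean R_i = (-6.1 − 4.4 + 4.1 + 2.0 + 5.5 + 7.7 − 5.6 + 0.0) / 8 = 0.4000%
Mean R_m = (-7.6 − 6.9 + 3.0 + 4.2 + 1.8 + 9.5 − 8.0 − 5.5) / 8 = -1.1875%
Σ(R_i − R̄_i)(R_m − R̄_m) = 229.0700  ⇒  Cov = 229.0700 / 8 = 28.6338
Σ(R_m − R̄_m)² = 308.4688  ⇒  Var(R_m) = 308.4688 / 8 = 38.5586
β = Cov / Var(R_m) = 28.6338 / 38.5586 = 0.7426
E(R) = R_f + β × MRP = 1.3% + 0.7426 × 3.0% = 3.53%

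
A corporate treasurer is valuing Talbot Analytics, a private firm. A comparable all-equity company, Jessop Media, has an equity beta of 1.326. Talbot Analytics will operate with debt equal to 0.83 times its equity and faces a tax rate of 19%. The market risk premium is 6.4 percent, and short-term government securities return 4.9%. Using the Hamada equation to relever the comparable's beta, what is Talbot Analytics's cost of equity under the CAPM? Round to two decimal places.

19.09%

β_L = β_U × [1 + (1 − t)(D/E)] = 1.326 × [1 + (1 − 0.19) × 0.83]
    = 1.326 × [1 + 0.81 × 0.83] = 1.326 × 1.6723 = 2.2175
E(R) = R_f + β_L × MRP = 4.9% + 2.2175 × 6.4% = 19.09%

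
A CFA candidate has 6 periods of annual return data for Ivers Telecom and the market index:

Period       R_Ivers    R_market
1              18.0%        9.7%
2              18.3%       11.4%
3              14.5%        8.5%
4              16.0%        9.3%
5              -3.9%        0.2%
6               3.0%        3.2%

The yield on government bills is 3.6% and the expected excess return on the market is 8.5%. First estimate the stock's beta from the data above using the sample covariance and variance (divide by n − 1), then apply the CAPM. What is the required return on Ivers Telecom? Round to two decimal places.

21.48%

Mean R_i = (18.0 + 18.3 + 14.5 + 16.0 − 3.9 + 3.0) / 6 = 10.9833%
Mean R_m = (9.7 + 11.4 + 8.5 + 9.3 + 0.2 + 3.2) / 6 = 7.0500%
Σ(R_i − R̄_i)(R_m − R̄_m) = 199.4950  ⇒  Cov = 199.4950 / 5 = 39.8990
Σ(R_m − R̄_m)² = 94.8550  ⇒  Var(R_m) = 94.8550 / 5 = 18.9710
β = Cov / Var(R_m) = 39.8990 / 18.9710 = 2.1032
E(R) = R_f + β × MRP = 3.6% + 2.1032 × 8.5% = 21.48%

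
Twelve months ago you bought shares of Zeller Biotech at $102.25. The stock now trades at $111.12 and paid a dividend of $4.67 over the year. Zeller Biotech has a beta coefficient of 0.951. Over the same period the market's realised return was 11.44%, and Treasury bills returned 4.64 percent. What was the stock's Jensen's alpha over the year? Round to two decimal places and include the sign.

+2.14%

Realised HPR = (P1 + D1 − P0) / P0 = (111.12 + 4.67 − 102.25) / 102.25 = 13.54 / 102.25 = 13.2421%
MRP = 11.44% − 4.64% = 6.80%
CAPM required = R_f + β·MRP = 4.64% + 0.951 × 6.80% = 11.10680%
α = realised − required = 13.2421% − 11.10680% = +2.14%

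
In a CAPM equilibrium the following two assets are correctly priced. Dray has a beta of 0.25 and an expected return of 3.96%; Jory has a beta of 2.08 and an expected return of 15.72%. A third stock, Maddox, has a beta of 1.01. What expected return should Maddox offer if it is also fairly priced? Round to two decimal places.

MRP (SML slope) = (15.72% − 3.96%) / (2.08 − 0.25) = 11.76% / 1.83 = 6.4262%
R_f (intercept) = 3.96% − 0.25 × 6.4262% = 2.3535%
E(R_Maddox) = R_f + β × MRP = 2.3535% + 1.01 × 6.4262% = 8.84%

8.84%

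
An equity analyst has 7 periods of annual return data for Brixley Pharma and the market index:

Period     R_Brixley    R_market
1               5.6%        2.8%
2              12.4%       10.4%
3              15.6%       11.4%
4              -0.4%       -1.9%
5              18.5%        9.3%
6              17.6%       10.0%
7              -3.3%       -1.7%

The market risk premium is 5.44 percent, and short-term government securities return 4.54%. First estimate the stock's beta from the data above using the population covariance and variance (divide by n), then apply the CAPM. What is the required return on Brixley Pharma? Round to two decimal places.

Mean R_i = (5.6 + 12.4 + 15.6 − 0.4 + 18.5 + 17.6 − 3.3) / 7 = 9.4286%
Mean R_m = (2.8 + 10.4 + 11.4 − 1.9 + 9.3 + 10.0 − 1.7) / 7 = 5.7571%
Σ(R_i − R̄_i)(R_m − R̄_m) = 296.9286  ⇒  Cov = 296.9286 / 7 = 42.4184
Σ(R_m − R̄_m)² = 206.9371  ⇒  Var(R_m) = 206.9371 / 7 = 29.5624
β = Cov / Var(R_m) = 42.4184 / 29.5624 = 1.4349
E(R) = R_f + β × MRP = 4.54% + 1.4349 × 5.44% = 12.35%

12.35%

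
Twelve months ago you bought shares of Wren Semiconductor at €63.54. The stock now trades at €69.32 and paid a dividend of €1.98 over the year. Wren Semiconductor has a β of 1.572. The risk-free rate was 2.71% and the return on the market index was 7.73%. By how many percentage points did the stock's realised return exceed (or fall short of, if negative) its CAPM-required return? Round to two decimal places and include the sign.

Realised HPR = (P1 + D1 − P0) / P0 = (69.32 + 1.98 − 63.54) / 63.54 = 7.76 / 63.54 = 12.2128%
MRP = 7.73% − 2.71% = 5.02%
CAPM required = R_f + β·MRP = 2.71% + 1.572 × 5.02% = 10.60144%
α = realised − required = 12.2128% − 10.60144% = +1.61%

+1.61%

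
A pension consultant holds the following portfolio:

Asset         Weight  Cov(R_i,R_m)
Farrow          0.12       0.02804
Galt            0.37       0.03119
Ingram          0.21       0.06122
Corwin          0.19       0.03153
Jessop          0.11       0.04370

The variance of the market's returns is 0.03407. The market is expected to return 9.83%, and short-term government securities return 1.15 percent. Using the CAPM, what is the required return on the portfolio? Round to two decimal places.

β_Farrow = 0.02804 / 0.03407 = 0.8230
β_Galt = 0.03119 / 0.03407 = 0.9155
β_Ingram = 0.06122 / 0.03407 = 1.7969
β_Corwin = 0.03153 / 0.03407 = 0.9254
β_Jessop = 0.04370 / 0.03407 = 1.2827
β_P = Σ w_i β_i = 0.12×0.8230 + 0.37×0.9155 + 0.21×1.7969 + 0.19×0.9254 + 0.11×1.2827 = 1.1318
MRP = 9.83% − 1.15% = 8.68%
E(R_P) = R_f + β_P × MRP = 1.15% + 1.1318 × 8.68% = 10.97%

10.97%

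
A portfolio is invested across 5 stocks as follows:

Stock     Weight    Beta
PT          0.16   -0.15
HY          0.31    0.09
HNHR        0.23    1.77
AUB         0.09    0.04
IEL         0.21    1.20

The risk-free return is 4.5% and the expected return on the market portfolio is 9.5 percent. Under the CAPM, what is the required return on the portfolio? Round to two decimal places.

β_P = Σ w_i β_i = 0.16×-0.15 + 0.31×0.09 + 0.23×1.77 + 0.09×0.04 + 0.21×1.20 = 0.6666
MRP = 9.5% − 4.5% = 5.00%
E(R_P) = R_f + β_P × MRP = 4.5% + 0.6666 × 5.0% = 7.83%

7.83%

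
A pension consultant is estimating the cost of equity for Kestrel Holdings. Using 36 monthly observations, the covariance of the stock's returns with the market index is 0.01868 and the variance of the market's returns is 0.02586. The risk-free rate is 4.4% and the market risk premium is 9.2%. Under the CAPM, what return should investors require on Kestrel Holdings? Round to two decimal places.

11.05%

β = Cov(R_i, R_m) / Var(R_m) = 0.01868 / 0.02586 = 0.7224
E(R) = R_f + β × MRP = 4.4% + 0.7224 × 9.2% = 11.05%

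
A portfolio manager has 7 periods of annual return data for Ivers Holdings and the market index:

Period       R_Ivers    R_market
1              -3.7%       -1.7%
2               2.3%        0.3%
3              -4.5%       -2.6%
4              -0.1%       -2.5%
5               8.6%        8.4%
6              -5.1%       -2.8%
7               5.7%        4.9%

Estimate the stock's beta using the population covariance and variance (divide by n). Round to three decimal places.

1.133

Mean R_i = (-3.7 + 2.3 − 4.5 − 0.1 + 8.6 − 5.1 + 5.7) / 7 = 0.4571%
Mean R_m = (-1.7 + 0.3 − 2.6 − 2.5 + 8.4 − 2.8 + 4.9) / 7 = 0.5714%
Σ(R_i − R̄_i)(R_m − R̄_m) = 131.5514  ⇒  Cov = 131.5514 / 7 = 18.7931
Σ(R_m − R̄_m)² = 116.1143  ⇒  Var(R_m) = 116.1143 / 7 = 16.5878
β = Cov / Var(R_m) = 18.7931 / 16.5878 = 1.1329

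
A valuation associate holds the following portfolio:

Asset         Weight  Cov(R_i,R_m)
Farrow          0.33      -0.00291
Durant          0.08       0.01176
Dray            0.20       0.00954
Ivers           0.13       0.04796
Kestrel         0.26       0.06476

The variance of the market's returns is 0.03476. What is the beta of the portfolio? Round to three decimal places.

0.718

β_Farrow = -0.00291 / 0.03476 = -0.0837
β_Durant = 0.01176 / 0.03476 = 0.3383
β_Dray = 0.00954 / 0.03476 = 0.2745
β_Ivers = 0.04796 / 0.03476 = 1.3797
β_Kestrel = 0.06476 / 0.03476 = 1.8631
β_P = Σ w_i β_i = 0.33×-0.0837 + 0.08×0.3383 + 0.20×0.2745 + 0.13×1.3797 + 0.26×1.8631 = 0.7181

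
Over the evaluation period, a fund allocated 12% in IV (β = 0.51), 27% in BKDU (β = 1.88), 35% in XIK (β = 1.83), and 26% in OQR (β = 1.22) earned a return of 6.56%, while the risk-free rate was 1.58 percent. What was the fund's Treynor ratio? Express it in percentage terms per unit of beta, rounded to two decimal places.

β_P = 0.12×0.51 + 0.27×1.88 + 0.35×1.83 + 0.26×1.22 = 1.5265
Treynor = (R_P − R_f) / β_P = (6.56% − 1.58%) / 1.5265 = 4.98% / 1.5265 = 3.26%

3.26%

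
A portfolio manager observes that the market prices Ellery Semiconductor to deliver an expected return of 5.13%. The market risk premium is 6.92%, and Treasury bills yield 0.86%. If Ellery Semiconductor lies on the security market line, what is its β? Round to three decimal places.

β = (E(R) − R_f) / MRP = (5.13% − 0.86%) / 6.92% = 4.27% / 6.92% = 0.617

0.617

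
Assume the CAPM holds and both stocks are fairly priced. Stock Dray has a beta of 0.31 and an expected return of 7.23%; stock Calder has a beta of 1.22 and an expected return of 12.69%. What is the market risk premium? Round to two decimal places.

Both satisfy E(R) = R_f + β·MRP, so the slope of the SML is
MRP = (12.69% − 7.23%) / (1.22 − 0.31) = 5.46% / 0.91 = 6.0000%

6.00%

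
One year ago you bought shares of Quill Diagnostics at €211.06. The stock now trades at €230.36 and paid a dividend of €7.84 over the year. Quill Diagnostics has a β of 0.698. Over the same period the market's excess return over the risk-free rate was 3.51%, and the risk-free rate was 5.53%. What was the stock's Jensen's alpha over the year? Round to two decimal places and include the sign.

+4.88%

Realised HPR = (P1 + D1 − P0) / P0 = (230.36 + 7.84 − 211.06) / 211.06 = 27.14 / 211.06 = 12.8589%
CAPM required = R_f + β·MRP = 5.53% + 0.698 × 3.51% = 7.97998%
α = realised − required = 12.8589% − 7.97998% = +4.88%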